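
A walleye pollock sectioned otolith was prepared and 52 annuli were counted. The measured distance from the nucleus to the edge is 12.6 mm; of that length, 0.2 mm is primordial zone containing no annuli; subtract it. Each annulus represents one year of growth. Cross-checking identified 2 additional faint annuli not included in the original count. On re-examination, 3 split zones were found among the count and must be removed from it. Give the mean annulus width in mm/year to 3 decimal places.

Correcting the raw count gives 52 − 3 + 2 = 51 true annuli.
Removing the 0.2 mm offcut leaves 12.6 − 0.2 = 12.4 mm.
Extension rate ≈ 12.4 / 51 = 0.243 mm/year.

0.243 mm/year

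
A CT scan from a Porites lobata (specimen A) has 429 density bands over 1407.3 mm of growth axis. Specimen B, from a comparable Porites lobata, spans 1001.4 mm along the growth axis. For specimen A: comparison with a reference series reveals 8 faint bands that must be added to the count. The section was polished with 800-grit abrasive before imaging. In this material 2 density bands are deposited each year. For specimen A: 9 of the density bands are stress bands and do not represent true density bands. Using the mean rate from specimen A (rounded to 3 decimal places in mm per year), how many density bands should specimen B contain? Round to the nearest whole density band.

305 density bands

Specimen A: after corrections the count is 429 − 9 + 8 = 428 density bands.
Specimen A: 428 density bands at 2 per year is 428 / 2 = 214 years.
A: 1407.3 mm over 214 years gives 1407.3 / 214 ≈ 6.576 mm per year.
For B, 1001.4 / 6.576 = 152.28 years; at 2 density bands per year that is 152.28 × 2 ≈ 305 density bands.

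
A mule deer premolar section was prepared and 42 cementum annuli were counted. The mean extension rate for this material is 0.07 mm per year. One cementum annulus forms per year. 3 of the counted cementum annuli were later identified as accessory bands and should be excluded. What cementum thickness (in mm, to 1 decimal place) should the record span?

True cementum annulus count = 42 − 3 = 39.
39 years at 0.07 mm/year gives 0.07 × 39 = 2.7 mm.

2.7 mm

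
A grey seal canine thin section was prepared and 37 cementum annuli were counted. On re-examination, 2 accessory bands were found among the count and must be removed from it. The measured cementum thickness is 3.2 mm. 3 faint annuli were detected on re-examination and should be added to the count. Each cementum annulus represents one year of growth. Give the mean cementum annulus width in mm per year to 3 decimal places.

After corrections the count is 37 − 2 + 3 = 38 cementum annuli.
Mean rate = 3.2 mm / 38 years ≈ 0.084 mm per year.

0.084 mm per year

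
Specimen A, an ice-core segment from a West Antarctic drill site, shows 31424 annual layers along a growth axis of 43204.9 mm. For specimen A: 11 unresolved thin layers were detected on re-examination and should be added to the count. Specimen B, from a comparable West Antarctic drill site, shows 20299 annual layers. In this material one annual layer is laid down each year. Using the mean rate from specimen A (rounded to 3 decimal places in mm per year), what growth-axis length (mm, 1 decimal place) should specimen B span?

27890.8 mm

Specimen A: true annual layer count = 31424 + 11 = 31435.
A: Mean rate = 43204.9 mm / 31435 years ≈ 1.374 mm/year.
For B, 1.374 mm/year × 20299 years = 27890.8 mm.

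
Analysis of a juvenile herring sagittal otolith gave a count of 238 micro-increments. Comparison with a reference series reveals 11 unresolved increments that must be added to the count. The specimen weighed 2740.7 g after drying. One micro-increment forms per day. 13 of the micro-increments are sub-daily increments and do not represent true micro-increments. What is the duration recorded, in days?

236 days

Correcting the raw count gives 238 − 13 + 11 = 236 true micro-increments.
At one micro-increment per day, that is 236 days.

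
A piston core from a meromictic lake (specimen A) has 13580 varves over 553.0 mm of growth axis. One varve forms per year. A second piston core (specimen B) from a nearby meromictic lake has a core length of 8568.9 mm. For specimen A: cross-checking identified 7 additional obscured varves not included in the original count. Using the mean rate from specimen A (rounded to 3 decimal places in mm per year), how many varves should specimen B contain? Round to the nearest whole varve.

208998 varves

Specimen A: after corrections the count is 13580 + 7 = 13587 varves.
A: Mean rate = 553.0 mm / 13587 years ≈ 0.041 mm per year.
Specimen B: 8568.9 mm / 0.041 mm per year = 208997.56 years ≈ 208998 varves.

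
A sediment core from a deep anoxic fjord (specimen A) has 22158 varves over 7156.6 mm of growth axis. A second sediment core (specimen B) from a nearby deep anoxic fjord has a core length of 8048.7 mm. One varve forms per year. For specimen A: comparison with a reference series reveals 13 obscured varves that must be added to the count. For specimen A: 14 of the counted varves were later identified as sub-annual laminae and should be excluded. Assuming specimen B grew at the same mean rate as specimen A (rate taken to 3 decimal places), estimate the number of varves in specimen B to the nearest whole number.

24919 varves

Specimen A: after corrections the count is 22158 − 14 + 13 = 22157 varves.
A: Mean rate = 7156.6 mm / 22157 years ≈ 0.323 mm/year.
Specimen B: 8048.7 mm / 0.323 mm per year = 24918.58 years ≈ 24919 varves.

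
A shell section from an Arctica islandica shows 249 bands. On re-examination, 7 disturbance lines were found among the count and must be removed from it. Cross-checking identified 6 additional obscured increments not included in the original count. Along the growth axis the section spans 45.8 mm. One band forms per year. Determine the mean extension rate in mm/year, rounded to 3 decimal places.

True band count = 249 − 7 + 6 = 248.
Mean rate = 45.8 mm / 248 years ≈ 0.185 mm/year.

0.185 mm/year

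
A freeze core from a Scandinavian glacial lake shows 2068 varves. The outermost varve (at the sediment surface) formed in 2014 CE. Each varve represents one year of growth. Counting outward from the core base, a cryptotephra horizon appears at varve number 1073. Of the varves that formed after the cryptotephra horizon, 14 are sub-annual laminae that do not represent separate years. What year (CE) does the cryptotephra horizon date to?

1033 CE

2068 − 1073 = 995 varves lie beyond the cryptotephra horizon toward the sediment surface.
Removing the 14 false varves leaves 995 − 14 = 981 true varves beyond the cryptotephra horizon.
The varve at the sediment surface is 2014 CE, so the cryptotephra horizon dates to 2014 − 981 = 1033 CE.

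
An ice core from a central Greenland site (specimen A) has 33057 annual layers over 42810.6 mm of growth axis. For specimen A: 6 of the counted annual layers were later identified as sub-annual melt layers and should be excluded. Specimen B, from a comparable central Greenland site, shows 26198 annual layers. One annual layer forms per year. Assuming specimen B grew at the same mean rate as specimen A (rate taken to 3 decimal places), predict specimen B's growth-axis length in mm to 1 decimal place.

33926.4 mm

Specimen A: true annual layer count = 33057 − 6 = 33051.
A: Extension rate ≈ 42810.6 / 33051 = 1.295 mm/year.
Length of B = 1.295 × 26198 = 33926.4 mm.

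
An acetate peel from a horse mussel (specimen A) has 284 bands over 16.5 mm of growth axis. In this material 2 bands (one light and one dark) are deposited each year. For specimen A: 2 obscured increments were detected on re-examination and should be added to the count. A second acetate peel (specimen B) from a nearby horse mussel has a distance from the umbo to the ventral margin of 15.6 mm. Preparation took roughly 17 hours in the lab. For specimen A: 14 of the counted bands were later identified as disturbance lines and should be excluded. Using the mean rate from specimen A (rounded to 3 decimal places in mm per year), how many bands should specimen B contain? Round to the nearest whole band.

258 bands

Specimen A: adjusted count: 284 − 14 + 2 = 272 bands.
Specimen A: dividing by 2 bands per year: 272 / 2 = 136 years.
A: Extension rate ≈ 16.5 / 136 = 0.121 mm/year.
For B, 15.6 / 0.121 = 128.93 years; at 2 bands per year that is 128.93 × 2 ≈ 258 bands.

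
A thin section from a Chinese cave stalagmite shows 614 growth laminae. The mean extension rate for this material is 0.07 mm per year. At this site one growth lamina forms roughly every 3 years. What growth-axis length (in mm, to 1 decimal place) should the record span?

At 3 years per growth lamina, 614 × 3 = 1842 years.
1842 years at 0.07 mm/year gives 0.07 × 1842 = 128.9 mm.

128.9 mm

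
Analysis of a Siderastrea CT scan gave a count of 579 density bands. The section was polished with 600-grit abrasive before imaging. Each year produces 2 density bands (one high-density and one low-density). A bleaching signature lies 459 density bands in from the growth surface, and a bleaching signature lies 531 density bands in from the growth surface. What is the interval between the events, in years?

36 years

The two markers are separated by 531 − 459 = 72 density bands.
Dividing by 2 density bands per year: 72 / 2 = 36 years.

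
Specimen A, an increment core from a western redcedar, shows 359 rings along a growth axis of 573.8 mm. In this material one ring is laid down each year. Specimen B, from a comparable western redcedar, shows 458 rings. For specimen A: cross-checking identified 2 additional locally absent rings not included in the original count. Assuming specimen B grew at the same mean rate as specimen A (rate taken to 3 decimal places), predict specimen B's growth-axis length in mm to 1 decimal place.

Specimen A: correcting the raw count gives 359 + 2 = 361 true rings.
A: Extension rate ≈ 573.8 / 361 = 1.589 mm per year.
B's length ≈ 1.589 × 458 = 727.8 mm.

727.8 mm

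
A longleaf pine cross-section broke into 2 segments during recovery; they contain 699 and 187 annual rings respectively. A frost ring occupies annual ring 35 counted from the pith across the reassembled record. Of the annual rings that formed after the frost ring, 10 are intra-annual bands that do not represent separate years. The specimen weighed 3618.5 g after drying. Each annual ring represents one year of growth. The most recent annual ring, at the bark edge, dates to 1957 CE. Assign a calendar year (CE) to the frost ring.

Total annual rings = 699 + 187 = 886.
886 − 35 = 851 annual rings lie beyond the frost ring toward the bark edge.
851 − 10 false = 841 true annual rings after the frost ring.
1957 − 841 = 1116 CE.

1116 CE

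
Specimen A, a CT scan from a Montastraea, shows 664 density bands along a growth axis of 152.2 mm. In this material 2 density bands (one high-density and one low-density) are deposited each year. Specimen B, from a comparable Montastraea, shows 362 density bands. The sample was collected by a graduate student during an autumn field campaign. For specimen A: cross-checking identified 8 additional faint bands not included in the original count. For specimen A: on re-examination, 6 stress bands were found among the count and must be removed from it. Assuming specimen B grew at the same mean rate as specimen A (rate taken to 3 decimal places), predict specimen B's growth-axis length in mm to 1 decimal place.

Specimen A: correcting the raw count gives 664 − 6 + 8 = 666 true density bands.
Specimen A: dividing by 2 density bands per year: 666 / 2 = 333 years.
A: 152.2 mm over 333 years gives 152.2 / 333 ≈ 0.457 mm/year.
Specimen B: dividing by 2 density bands per year: 362 / 2 = 181 years. B's length ≈ 0.457 × 181 = 82.7 mm.

82.7 mm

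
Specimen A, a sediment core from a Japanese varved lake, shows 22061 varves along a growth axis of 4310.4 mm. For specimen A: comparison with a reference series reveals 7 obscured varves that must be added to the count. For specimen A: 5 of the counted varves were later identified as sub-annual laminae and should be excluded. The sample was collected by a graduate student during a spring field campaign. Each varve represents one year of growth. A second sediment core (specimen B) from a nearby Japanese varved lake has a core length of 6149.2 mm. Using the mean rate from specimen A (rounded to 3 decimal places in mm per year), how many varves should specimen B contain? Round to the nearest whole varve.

31534 varves

Specimen A: after corrections the count is 22061 − 5 + 7 = 22063 varves.
A: Extension rate ≈ 4310.4 / 22063 = 0.195 mm per year.
Specimen B: 6149.2 mm / 0.195 mm per year = 31534.36 years ≈ 31534 varves.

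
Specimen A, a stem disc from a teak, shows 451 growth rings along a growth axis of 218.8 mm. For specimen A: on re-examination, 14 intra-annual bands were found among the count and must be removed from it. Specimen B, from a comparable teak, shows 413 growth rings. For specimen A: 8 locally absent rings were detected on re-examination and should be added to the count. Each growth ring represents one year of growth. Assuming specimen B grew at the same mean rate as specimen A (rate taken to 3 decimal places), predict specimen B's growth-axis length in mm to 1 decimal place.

Specimen A: true growth ring count = 451 − 14 + 8 = 445.
A: Extension rate ≈ 218.8 / 445 = 0.492 mm per year.
Length of B = 0.492 × 413 = 203.2 mm.

203.2 mm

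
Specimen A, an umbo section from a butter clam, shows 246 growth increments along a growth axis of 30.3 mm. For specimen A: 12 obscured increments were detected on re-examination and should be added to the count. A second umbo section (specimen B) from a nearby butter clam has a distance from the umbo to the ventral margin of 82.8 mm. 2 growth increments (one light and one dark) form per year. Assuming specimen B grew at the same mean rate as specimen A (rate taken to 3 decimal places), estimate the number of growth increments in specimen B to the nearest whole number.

705 growth increments

Specimen A: after corrections the count is 246 + 12 = 258 growth increments.
Specimen A: with 2 growth increments per year, 258 / 2 = 129 years.
A: 30.3 mm over 129 years gives 30.3 / 129 ≈ 0.235 mm/year.
B spans 82.8 / 0.235 = 352.34 years; at 2 growth increments per year that is 352.34 × 2 ≈ 705 growth increments.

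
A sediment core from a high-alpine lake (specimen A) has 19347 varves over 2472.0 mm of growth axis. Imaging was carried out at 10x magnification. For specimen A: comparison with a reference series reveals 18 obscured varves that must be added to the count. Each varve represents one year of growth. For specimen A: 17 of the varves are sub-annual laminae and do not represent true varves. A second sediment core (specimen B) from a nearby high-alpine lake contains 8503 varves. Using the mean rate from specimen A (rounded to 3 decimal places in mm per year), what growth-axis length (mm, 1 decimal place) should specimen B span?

Specimen A: true varve count = 19347 − 17 + 18 = 19348.
A: Extension rate ≈ 2472.0 / 19348 = 0.128 mm/yr.
Length of B = 0.128 × 8503 = 1088.4 mm.

1088.4 mm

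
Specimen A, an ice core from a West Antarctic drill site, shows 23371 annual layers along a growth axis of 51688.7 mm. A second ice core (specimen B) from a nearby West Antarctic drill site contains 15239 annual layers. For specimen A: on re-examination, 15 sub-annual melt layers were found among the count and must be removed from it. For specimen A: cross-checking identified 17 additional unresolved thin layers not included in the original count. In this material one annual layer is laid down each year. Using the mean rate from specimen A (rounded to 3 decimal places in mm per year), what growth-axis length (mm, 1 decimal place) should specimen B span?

Specimen A: after corrections the count is 23371 − 15 + 17 = 23373 annual layers.
A: 51688.7 mm over 23373 years gives 51688.7 / 23373 ≈ 2.211 mm/year.
Length of B = 2.211 × 15239 = 33693.4 mm.

33693.4 mm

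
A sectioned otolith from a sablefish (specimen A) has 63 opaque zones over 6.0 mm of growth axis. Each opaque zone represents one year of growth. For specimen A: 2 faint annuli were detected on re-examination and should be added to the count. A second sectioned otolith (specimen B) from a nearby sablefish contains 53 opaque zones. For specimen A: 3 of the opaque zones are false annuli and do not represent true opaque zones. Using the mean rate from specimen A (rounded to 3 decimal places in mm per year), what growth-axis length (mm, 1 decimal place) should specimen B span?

5.1 mm

Specimen A: adjusted count: 63 − 3 + 2 = 62 opaque zones.
A: 6.0 mm over 62 years gives 6.0 / 62 ≈ 0.097 mm per year.
For B, 0.097 mm/year × 53 years = 5.1 mm.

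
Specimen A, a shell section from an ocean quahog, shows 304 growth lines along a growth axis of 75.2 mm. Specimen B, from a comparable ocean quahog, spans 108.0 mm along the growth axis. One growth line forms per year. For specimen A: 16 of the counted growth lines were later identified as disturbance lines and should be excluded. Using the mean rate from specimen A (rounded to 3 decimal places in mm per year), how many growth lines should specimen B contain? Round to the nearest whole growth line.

Specimen A: after corrections the count is 304 − 16 = 288 growth lines.
A: 75.2 mm over 288 years gives 75.2 / 288 ≈ 0.261 mm/year.
Specimen B: 108.0 mm / 0.261 mm per year = 413.79 years ≈ 414 growth lines.

414 growth lines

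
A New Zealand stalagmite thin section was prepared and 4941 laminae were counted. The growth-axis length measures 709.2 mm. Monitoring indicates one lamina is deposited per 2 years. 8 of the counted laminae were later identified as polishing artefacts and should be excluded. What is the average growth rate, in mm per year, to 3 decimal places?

Adjusted count: 4941 − 8 = 4933 laminae.
At 2 years per lamina, 4933 × 2 = 9866 years.
709.2 mm over 9866 years gives 709.2 / 9866 ≈ 0.072 mm per year.

0.072 mm per year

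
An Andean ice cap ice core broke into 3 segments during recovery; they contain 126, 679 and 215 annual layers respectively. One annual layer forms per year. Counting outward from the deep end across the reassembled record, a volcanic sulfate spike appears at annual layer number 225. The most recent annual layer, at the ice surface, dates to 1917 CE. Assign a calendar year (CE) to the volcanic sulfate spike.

1122 CE

Total annual layers = 126 + 679 + 215 = 1020.
1020 − 225 = 795 annual layers lie beyond the volcanic sulfate spike toward the ice surface.
1917 − 795 = 1122 CE.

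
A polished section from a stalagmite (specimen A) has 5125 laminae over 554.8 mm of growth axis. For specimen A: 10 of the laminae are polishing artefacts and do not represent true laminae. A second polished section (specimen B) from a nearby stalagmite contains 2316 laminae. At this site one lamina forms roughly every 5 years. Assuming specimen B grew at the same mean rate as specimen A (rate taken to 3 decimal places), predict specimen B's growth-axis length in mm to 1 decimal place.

Specimen A: adjusted count: 5125 − 10 = 5115 laminae.
Specimen A: at 5 years per lamina, 5115 × 5 = 25575 years.
A: Extension rate ≈ 554.8 / 25575 = 0.022 mm/year.
Specimen B: at 5 years per lamina, 2316 × 5 = 11580 years. For B, 0.022 mm/year × 11580 years = 254.8 mm.

254.8 mm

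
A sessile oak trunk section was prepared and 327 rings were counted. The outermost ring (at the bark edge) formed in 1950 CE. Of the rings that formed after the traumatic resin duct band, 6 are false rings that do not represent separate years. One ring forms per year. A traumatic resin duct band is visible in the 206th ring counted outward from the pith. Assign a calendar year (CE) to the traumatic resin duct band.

1835 CE

The traumatic resin duct band sits at ring 206 from the pith, so 327 − 206 = 121 rings formed after it.
Removing the 6 false rings leaves 121 − 6 = 115 true rings beyond the traumatic resin duct band.
The ring at the bark edge is 1950 CE, so the traumatic resin duct band dates to 1950 − 115 = 1835 CE.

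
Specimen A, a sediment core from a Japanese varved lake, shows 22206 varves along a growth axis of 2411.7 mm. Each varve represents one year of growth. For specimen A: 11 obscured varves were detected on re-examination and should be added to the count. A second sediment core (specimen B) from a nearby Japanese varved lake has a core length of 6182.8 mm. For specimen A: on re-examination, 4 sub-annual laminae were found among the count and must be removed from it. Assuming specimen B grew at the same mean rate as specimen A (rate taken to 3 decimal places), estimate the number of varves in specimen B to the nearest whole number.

Specimen A: after corrections the count is 22206 − 4 + 11 = 22213 varves.
A: 2411.7 mm over 22213 years gives 2411.7 / 22213 ≈ 0.109 mm/yr.
Specimen B: 6182.8 mm / 0.109 mm per year = 56722.94 years ≈ 56723 varves.

56723 varves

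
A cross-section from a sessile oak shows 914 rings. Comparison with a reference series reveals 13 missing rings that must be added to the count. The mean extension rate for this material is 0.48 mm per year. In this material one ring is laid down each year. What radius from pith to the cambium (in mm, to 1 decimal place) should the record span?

Adjusted count: 914 + 13 = 927 rings.
Length ≈ 0.48 × 927 = 445.0 mm.

445.0 mm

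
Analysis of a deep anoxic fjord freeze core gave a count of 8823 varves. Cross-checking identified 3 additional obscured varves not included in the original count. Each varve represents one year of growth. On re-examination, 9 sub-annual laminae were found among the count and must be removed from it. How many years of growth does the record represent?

8817 yr

True varve count = 8823 − 9 + 3 = 8817.
One varve per year makes the duration 8817 years.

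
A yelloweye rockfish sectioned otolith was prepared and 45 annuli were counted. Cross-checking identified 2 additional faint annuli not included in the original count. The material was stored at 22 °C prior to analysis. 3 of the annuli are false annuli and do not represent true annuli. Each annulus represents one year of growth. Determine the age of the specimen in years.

44 years

After corrections the count is 45 − 3 + 2 = 44 annuli.
One annulus per year makes the duration 44 years.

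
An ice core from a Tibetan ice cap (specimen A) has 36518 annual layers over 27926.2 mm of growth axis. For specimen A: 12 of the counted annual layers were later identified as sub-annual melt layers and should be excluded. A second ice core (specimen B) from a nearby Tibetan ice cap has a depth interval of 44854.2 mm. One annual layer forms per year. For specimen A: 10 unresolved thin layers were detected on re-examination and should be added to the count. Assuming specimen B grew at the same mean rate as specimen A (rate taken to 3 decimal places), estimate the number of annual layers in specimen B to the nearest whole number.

58633 annual layers

Specimen A: correcting the raw count gives 36518 − 12 + 10 = 36516 true annual layers.
A: Extension rate ≈ 27926.2 / 36516 = 0.765 mm/year.
For B, 44854.2 / 0.765 = 58632.94 years ≈ 58633 annual layers.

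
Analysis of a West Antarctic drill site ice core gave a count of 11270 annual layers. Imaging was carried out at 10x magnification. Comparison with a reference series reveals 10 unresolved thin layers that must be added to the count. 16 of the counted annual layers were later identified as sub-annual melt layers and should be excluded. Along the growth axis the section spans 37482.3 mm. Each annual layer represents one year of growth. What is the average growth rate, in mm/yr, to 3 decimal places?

3.328 mm/yr

After corrections the count is 11270 − 16 + 10 = 11264 annual layers.
Extension rate ≈ 37482.3 / 11264 = 3.328 mm/yr.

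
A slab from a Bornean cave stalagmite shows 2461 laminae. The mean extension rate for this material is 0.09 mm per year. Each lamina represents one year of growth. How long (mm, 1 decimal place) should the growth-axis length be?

2461 years of growth are recorded.
2461 years at 0.09 mm/year gives 0.09 × 2461 = 221.5 mm.

221.5 mm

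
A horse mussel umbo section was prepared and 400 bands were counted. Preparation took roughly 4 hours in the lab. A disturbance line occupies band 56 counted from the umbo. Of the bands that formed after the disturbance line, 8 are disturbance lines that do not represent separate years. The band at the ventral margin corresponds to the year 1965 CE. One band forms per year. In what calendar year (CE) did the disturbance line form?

Between band 56 and the ventral margin there are 400 − 56 = 344 bands.
Removing the 8 false bands leaves 344 − 8 = 336 true bands beyond the disturbance line.
Counting back 336 years from 1965 CE places the disturbance line in 1965 − 336 = 1629 CE.

1629 CE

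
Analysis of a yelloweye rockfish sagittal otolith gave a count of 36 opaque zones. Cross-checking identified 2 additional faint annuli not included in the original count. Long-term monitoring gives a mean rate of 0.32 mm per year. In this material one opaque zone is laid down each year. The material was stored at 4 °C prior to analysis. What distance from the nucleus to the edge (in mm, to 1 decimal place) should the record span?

12.2 mm

After corrections the count is 36 + 2 = 38 opaque zones.
Predicted length = 0.32 mm/year × 38 years = 12.2 mm.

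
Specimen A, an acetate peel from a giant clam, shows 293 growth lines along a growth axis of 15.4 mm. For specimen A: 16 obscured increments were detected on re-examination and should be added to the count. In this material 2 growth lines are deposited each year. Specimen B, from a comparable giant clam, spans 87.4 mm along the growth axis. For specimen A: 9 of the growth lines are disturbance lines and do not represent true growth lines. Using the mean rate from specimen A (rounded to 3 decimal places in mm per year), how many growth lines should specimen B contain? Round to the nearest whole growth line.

Specimen A: true growth line count = 293 − 9 + 16 = 300.
Specimen A: with 2 growth lines per year, 300 / 2 = 150 years.
A: 15.4 mm over 150 years gives 15.4 / 150 ≈ 0.103 mm per year.
For B, 87.4 / 0.103 = 848.54 years; at 2 growth lines per year that is 848.54 × 2 ≈ 1697 growth lines.

1697 growth lines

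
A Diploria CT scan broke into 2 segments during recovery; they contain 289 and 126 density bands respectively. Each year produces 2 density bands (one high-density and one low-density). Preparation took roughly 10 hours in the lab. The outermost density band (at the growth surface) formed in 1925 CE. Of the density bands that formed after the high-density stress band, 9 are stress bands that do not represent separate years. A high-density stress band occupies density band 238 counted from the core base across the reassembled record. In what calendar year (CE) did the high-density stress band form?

Total density bands = 289 + 126 = 415.
The high-density stress band sits at density band 238 from the core base, so 415 − 238 = 177 density bands formed after it.
Excluding 9 false density bands: 177 − 9 = 168.
With 2 density bands per year, 168 / 2 = 84 years.
Counting back 84 years from 1925 CE places the high-density stress band in 1925 − 84 = 1841 CE.

1841 CE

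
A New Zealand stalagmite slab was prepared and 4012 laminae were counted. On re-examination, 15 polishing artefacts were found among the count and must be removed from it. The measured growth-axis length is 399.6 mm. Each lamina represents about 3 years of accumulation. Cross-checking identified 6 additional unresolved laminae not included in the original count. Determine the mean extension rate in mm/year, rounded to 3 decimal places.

0.033 mm/year

Correcting the raw count gives 4012 − 15 + 6 = 4003 true laminae.
At 3 years per lamina, 4003 × 3 = 12009 years.
399.6 mm over 12009 years gives 399.6 / 12009 ≈ 0.033 mm/year.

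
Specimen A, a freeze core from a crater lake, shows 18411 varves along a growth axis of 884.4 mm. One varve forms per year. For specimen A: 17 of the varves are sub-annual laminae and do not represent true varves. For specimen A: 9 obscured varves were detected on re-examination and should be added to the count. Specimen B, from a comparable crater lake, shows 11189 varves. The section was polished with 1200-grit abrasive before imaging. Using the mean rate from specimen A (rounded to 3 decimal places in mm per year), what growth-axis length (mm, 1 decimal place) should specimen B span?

537.1 mm

Specimen A: correcting the raw count gives 18411 − 17 + 9 = 18403 true varves.
A: 884.4 mm over 18403 years gives 884.4 / 18403 ≈ 0.048 mm/year.
B's length ≈ 0.048 × 11189 = 537.1 mm.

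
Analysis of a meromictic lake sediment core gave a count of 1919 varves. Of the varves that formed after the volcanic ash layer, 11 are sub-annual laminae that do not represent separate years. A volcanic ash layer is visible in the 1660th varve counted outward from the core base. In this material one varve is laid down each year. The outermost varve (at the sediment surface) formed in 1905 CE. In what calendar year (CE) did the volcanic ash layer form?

Between varve 1660 and the sediment surface there are 1919 − 1660 = 259 varves.
Excluding 11 false varves: 259 − 11 = 248.
The varve at the sediment surface is 1905 CE, so the volcanic ash layer dates to 1905 − 248 = 1657 CE.

1657 CE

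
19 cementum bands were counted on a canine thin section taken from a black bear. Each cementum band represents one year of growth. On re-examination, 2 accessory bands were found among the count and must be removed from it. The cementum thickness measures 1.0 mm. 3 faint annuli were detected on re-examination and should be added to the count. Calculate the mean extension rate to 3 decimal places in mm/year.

0.050 mm/year

True cementum band count = 19 − 2 + 3 = 20.
1.0 mm over 20 years gives 1.0 / 20 ≈ 0.050 mm/year.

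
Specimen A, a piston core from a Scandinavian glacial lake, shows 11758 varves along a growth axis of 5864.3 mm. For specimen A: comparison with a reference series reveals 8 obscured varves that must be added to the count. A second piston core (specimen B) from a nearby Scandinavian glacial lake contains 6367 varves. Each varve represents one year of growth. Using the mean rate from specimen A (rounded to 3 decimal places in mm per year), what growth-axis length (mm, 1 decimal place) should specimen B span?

3170.8 mm

Specimen A: true varve count = 11758 + 8 = 11766.
A: Extension rate ≈ 5864.3 / 11766 = 0.498 mm/year.
B's length ≈ 0.498 × 6367 = 3170.8 mm.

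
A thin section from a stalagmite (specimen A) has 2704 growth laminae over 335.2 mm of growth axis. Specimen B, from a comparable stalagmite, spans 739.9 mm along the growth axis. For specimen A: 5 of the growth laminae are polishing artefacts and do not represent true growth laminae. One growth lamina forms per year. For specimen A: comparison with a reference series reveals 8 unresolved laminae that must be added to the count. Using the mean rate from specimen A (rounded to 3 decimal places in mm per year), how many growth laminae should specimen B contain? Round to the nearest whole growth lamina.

Specimen A: true growth lamina count = 2704 − 5 + 8 = 2707.
A: 335.2 mm over 2707 years gives 335.2 / 2707 ≈ 0.124 mm/year.
B spans 739.9 / 0.124 = 5966.94 years ≈ 5967 growth laminae.

5967 growth laminae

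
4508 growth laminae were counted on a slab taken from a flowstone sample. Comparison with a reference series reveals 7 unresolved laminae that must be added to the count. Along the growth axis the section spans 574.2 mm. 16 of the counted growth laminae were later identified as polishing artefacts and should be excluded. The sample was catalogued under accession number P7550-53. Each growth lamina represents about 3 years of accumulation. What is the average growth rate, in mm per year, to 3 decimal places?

After corrections the count is 4508 − 16 + 7 = 4499 growth laminae.
Multiplying by 3 years per growth lamina: 4499 × 3 = 13497 years.
574.2 mm over 13497 years gives 574.2 / 13497 ≈ 0.043 mm per year.

0.043 mm per year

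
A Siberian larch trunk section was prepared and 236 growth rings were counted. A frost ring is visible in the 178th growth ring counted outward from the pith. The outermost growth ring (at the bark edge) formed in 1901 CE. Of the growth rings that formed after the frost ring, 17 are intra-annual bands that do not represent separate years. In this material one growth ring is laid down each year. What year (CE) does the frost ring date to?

The frost ring sits at growth ring 178 from the pith, so 236 − 178 = 58 growth rings formed after it.
Excluding 17 false growth rings: 58 − 17 = 41.
Counting back 41 years from 1901 CE places the frost ring in 1901 − 41 = 1860 CE.

1860 CE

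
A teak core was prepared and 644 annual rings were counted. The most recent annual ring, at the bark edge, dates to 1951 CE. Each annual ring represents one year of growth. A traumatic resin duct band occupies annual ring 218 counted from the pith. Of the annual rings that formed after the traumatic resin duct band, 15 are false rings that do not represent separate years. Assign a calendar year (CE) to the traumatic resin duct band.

1540 CE

The traumatic resin duct band sits at annual ring 218 from the pith, so 644 − 218 = 426 annual rings formed after it.
Removing the 15 false annual rings leaves 426 − 15 = 411 true annual rings beyond the traumatic resin duct band.
Counting back 411 years from 1951 CE places the traumatic resin duct band in 1951 − 411 = 1540 CE.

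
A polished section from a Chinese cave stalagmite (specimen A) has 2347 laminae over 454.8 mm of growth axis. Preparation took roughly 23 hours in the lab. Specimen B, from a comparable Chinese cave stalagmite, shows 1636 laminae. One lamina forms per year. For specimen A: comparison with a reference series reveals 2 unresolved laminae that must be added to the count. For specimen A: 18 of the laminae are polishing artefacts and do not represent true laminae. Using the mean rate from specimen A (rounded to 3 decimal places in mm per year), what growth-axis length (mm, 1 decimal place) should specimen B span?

Specimen A: after corrections the count is 2347 − 18 + 2 = 2331 laminae.
A: Mean rate = 454.8 mm / 2331 years ≈ 0.195 mm per year.
For B, 0.195 mm/year × 1636 years = 319.0 mm.

319.0 mm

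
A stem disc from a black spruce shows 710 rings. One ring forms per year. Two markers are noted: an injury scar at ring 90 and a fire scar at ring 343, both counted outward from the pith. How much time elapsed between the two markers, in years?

253 years

Separation: 343 − 90 = 253 rings.
One ring per year makes the interval 253 years.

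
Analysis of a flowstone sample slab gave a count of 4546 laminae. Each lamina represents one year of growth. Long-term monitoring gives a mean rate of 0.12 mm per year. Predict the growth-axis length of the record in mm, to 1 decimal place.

4546 years of growth are recorded.
Length ≈ 0.12 × 4546 = 545.5 mm.

545.5 mm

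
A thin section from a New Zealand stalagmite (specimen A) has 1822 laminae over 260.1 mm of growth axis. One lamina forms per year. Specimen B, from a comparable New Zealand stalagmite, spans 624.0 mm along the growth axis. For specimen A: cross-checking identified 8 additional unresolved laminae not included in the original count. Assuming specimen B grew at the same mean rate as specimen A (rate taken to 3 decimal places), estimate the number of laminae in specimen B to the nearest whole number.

Specimen A: adjusted count: 1822 + 8 = 1830 laminae.
A: 260.1 mm over 1830 years gives 260.1 / 1830 ≈ 0.142 mm/yr.
Specimen B: 624.0 mm / 0.142 mm per year = 4394.37 years ≈ 4394 laminae.

4394 laminae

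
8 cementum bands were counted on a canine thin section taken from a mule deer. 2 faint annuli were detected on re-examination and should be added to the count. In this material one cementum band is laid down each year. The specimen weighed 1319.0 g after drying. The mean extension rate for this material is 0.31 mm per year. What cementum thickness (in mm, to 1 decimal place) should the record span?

3.1 mm

Correcting the raw count gives 8 + 2 = 10 true cementum bands.
10 years at 0.31 mm/year gives 0.31 × 10 = 3.1 mm.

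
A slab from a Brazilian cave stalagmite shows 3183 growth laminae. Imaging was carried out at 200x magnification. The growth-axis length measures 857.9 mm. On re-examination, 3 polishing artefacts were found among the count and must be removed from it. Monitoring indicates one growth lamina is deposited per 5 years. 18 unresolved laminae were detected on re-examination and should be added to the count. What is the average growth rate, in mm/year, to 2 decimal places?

Correcting the raw count gives 3183 − 3 + 18 = 3198 true growth laminae.
At 5 years per growth lamina, 3198 × 5 = 15990 years.
857.9 mm over 15990 years gives 857.9 / 15990 ≈ 0.05 mm/year.

0.05 mm/year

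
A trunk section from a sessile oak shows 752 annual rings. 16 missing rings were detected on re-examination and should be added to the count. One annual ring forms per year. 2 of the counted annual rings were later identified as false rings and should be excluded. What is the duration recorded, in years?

After corrections the count is 752 − 2 + 16 = 766 annual rings.
At one annual ring per year, that is 766 years.

766 years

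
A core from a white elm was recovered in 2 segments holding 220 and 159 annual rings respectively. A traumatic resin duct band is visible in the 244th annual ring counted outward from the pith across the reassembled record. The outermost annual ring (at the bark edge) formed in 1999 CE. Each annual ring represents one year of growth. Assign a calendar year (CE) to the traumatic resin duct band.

Total annual rings = 220 + 159 = 379.
Between annual ring 244 and the bark edge there are 379 − 244 = 135 annual rings.
Counting back 135 years from 1999 CE places the traumatic resin duct band in 1999 − 135 = 1864 CE.

1864 CE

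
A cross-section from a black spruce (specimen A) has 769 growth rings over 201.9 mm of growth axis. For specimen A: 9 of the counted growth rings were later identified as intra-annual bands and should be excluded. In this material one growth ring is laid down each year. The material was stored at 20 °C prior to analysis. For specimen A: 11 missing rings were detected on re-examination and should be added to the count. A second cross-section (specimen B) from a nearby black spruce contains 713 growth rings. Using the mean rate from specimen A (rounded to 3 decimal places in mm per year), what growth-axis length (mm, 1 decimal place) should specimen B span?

Specimen A: after corrections the count is 769 − 9 + 11 = 771 growth rings.
A: Mean rate = 201.9 mm / 771 years ≈ 0.262 mm/year.
B's length ≈ 0.262 × 713 = 186.8 mm.

186.8 mm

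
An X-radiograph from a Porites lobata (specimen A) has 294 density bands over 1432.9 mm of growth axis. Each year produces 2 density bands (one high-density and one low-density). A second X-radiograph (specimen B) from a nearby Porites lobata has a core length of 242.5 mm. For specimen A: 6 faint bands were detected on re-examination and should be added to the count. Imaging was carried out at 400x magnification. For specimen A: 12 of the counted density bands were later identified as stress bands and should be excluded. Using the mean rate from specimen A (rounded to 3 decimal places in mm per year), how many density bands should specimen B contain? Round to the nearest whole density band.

49 density bands

Specimen A: after corrections the count is 294 − 12 + 6 = 288 density bands.
Specimen A: 288 density bands at 2 per year is 288 / 2 = 144 years.
A: Extension rate ≈ 1432.9 / 144 = 9.951 mm per year.
For B, 242.5 / 9.951 = 24.37 years; at 2 density bands per year that is 24.37 × 2 ≈ 49 density bands.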